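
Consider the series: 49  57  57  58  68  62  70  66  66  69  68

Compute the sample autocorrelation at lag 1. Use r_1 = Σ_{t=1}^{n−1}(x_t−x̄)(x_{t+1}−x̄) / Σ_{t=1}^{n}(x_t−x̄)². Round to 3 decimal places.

Mean x̄ = (49 + 57 + 57 + 58 + 68 + 62 + 70 + 66 + 66 + 69 + 68)/11 = 62.7273
Numerator Σ_{t=1}^{10}(x_t−x̄)(x_{t+1}−x̄) = 192.5620
Denominator Σ(x_t−x̄)² = 446.1818
r_1 = 192.5620 / 446.1818 = 0.432

0.432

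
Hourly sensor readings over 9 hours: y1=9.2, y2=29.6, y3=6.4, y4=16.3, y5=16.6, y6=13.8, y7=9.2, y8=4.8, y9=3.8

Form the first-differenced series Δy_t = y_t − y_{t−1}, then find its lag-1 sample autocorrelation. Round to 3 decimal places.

First differences Δy: 20.4, -23.2, 9.9, 0.3, -2.8, -4.6, -4.4, -1.0
Mean of differences = -0.6750
Numerator Σ(Δy_t−Δȳ)(Δy_{t+1}−Δȳ) = -680.5056
Denominator Σ(Δy_t−Δȳ)² = 1098.2150
r_1(Δy) = -680.5056 / 1098.2150 = -0.620

-0.620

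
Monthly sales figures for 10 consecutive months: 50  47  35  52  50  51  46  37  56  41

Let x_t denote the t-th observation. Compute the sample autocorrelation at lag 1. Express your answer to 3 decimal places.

-0.412

Mean x̄ = (50 + 47 + 35 + 52 + 50 + 51 + 46 + 37 + 56 + 41)/10 = 46.5000
Numerator Σ_{t=1}^{9}(x_t−x̄)(x_{t+1}−x̄) = -172.2500
Denominator Σ(x_t−x̄)² = 418.5000
r_1 = -172.2500 / 418.5000 = -0.412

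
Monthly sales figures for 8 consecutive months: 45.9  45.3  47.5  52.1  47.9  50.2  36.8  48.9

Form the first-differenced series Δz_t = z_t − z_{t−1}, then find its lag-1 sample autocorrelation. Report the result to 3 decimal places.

-0.561

First differences Δz: -0.6, 2.2, 4.6, -4.2, 2.3, -13.4, 12.1
Mean of differences = 0.4286
Numerator Σ(Δz_t−Δz̄)(Δz_{t+1}−Δz̄) = -209.6808
Denominator Σ(Δz_t−Δz̄)² = 373.9743
r_1(Δz) = -209.6808 / 373.9743 = -0.561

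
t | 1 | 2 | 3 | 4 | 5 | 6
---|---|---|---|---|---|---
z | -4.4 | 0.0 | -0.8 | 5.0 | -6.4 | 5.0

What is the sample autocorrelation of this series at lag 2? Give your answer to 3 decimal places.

Mean z̄ = (-4.4 + 0.0 − 0.8 + 5.0 − 6.4 + 5.0)/6 = -0.2667
Deviations from mean: -4.1333, 0.2667, -0.5333, 5.2667, -6.1333, 5.2667
Σ(z_t−z̄)(z_{t+2}−z̄) = (2.2044) + (1.4044) + (3.2711) + (27.7378) = 34.6178
Denominator Σ(z_t−z̄)² = 110.5333
r_2 = 34.6178 / 110.5333 = 0.313

0.313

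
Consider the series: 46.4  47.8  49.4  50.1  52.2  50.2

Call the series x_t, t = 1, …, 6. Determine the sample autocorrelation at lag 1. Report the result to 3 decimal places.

0.443

Mean x̄ = (46.4 + 47.8 + 49.4 + 50.1 + 52.2 + 50.2)/6 = 49.3500
Σ(x_t−x̄)(x_{t+1}−x̄) = (4.5725) + (-0.0775) + (0.0375) + (2.1375) + (2.4225) = 9.0925
Denominator Σ(x_t−x̄)² = 20.5150
r_1 = 9.0925 / 20.5150 = 0.443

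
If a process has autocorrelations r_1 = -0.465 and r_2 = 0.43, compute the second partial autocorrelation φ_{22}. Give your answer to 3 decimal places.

φ_{22} = (r_2 − r_1²) / (1 − r_1²)
r_1² = (-0.465)² = 0.216225
Numerator = 0.43 − 0.2162 = 0.2138; denominator = 1 − 0.2162 = 0.7838
φ_{22} = 0.2138 / 0.7838 = 0.273

0.273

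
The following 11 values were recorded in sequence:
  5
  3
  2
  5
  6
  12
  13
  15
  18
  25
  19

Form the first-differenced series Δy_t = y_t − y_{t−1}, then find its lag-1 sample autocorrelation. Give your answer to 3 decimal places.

-0.244

First differences Δy: -2, -1, 3, 1, 6, 1, 2, 3, 7, -6
Mean of differences = 1.4000
Numerator Σ(Δy_t−Δȳ)(Δy_{t+1}−Δȳ) = -31.7600
Denominator Σ(Δy_t−Δȳ)² = 130.4000
r_1(Δy) = -31.7600 / 130.4000 = -0.244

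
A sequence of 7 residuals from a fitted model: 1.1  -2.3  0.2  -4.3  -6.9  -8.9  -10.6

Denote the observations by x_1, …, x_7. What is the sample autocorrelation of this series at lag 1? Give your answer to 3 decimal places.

0.502

Mean x̄ = (1.1 − 2.3 + 0.2 − 4.3 − 6.9 − 8.9 − 10.6)/7 = -4.5286
Σ(x_t−x̄)(x_{t+1}−x̄) = (12.5437) + (10.5380) + (1.0808) + (-0.5420) + (10.3665) + (26.5408) = 60.5278
Denominator Σ(x_t−x̄)² = 120.6543
r_1 = 60.5278 / 120.6543 = 0.502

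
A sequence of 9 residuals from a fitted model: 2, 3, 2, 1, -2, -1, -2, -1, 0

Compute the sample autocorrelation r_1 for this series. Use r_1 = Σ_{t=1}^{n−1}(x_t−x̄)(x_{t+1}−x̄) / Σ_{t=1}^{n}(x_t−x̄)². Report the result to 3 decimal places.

0.651

Mean x̄ = (2 + 3 + 2 + 1 − 2 − 1 − 2 − 1 + 0)/9 = 0.2222
Numerator Σ_{t=1}^{8}(x_t−x̄)(x_{t+1}−x̄) = 17.9506
Denominator Σ(x_t−x̄)² = 27.5556
r_1 = 17.9506 / 27.5556 = 0.651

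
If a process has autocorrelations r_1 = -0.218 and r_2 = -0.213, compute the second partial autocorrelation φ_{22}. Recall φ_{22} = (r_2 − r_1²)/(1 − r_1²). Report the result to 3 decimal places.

φ_{22} = (r_2 − r_1²) / (1 − r_1²)
r_1² = (-0.218)² = 0.047524
Numerator = -0.213 − 0.0475 = -0.2605; denominator = 1 − 0.0475 = 0.9525
φ_{22} = -0.2605 / 0.9525 = -0.274

-0.274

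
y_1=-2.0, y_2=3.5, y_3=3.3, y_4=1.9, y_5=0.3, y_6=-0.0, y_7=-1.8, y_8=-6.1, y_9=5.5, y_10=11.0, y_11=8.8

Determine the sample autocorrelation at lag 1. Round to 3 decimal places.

0.416

Mean ȳ = (-2.0 + 3.5 + 3.3 + 1.9 + 0.3 − 0.0 − 1.8 − 6.1 + 5.5 + 11.0 + 8.8)/11 = 2.2182
Numerator Σ_{t=1}^{10}(y_t−ȳ)(y_{t+1}−ȳ) = 102.1597
Denominator Σ(y_t−ȳ)² = 245.8564
r_1 = 102.1597 / 245.8564 = 0.416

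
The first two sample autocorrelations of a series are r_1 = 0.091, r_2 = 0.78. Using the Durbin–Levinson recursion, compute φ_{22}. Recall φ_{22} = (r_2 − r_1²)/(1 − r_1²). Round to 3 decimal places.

φ_{22} = (r_2 − r_1²) / (1 − r_1²)
r_1² = (0.091)² = 0.008281
Numerator = 0.78 − 0.0083 = 0.7717; denominator = 1 − 0.0083 = 0.9917
φ_{22} = 0.7717 / 0.9917 = 0.778

0.778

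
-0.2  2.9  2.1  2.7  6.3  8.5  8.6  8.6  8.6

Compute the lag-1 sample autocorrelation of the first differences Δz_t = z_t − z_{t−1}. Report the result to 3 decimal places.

-0.007

First differences Δz: 3.1, -0.8, 0.6, 3.6, 2.2, 0.1, 0.0, 0.0
Mean of differences = 1.1000
Numerator Σ(Δz_t−Δz̄)(Δz_{t+1}−Δz̄) = -0.1400
Denominator Σ(Δz_t−Δz̄)² = 18.7400
r_1(Δz) = -0.1400 / 18.7400 = -0.007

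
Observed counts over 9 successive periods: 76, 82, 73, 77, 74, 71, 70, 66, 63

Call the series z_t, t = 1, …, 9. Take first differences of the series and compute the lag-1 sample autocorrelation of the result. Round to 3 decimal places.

First differences Δz: 6, -9, 4, -3, -3, -1, -4, -3
Mean of differences = -1.6250
Numerator Σ(Δz_t−Δz̄)(Δz_{t+1}−Δz̄) = -102.6406
Denominator Σ(Δz_t−Δz̄)² = 155.8750
r_1(Δz) = -102.6406 / 155.8750 = -0.658

-0.658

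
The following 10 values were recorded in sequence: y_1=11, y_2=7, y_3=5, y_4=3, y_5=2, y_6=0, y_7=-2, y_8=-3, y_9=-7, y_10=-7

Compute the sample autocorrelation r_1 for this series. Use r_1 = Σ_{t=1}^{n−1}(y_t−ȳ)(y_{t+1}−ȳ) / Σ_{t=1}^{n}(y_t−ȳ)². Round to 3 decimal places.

0.655

Mean ȳ = (11 + 7 + 5 + 3 + 2 + 0 − 2 − 3 − 7 − 7)/10 = 0.9000
Numerator Σ_{t=1}^{9}(y_t−ȳ)(y_{t+1}−ȳ) = 203.6900
Denominator Σ(y_t−ȳ)² = 310.9000
r_1 = 203.6900 / 310.9000 = 0.655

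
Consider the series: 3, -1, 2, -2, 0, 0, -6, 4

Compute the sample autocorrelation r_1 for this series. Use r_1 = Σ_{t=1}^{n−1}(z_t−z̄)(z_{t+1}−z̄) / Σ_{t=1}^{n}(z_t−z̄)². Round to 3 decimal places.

-0.471

Mean z̄ = (3 − 1 + 2 − 2 + 0 + 0 − 6 + 4)/8 = 0.0000
Deviations from mean: 3.0000, -1.0000, 2.0000, -2.0000, 0.0000, 0.0000, -6.0000, 4.0000
Σ(z_t−z̄)(z_{t+1}−z̄) = (-3.0000) + (-2.0000) + (-4.0000) + (0.0000) + (0.0000) + (0.0000) + (-24.0000) = -33.0000
Denominator Σ(z_t−z̄)² = 70.0000
r_1 = -33.0000 / 70.0000 = -0.471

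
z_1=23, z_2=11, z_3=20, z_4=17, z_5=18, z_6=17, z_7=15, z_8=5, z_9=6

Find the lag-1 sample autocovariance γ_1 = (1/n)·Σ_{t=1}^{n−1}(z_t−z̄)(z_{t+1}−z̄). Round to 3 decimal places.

Mean z̄ = (23 + 11 + 20 + 17 + 18 + 17 + 15 + 5 + 6)/9 = 14.6667
Σ_{t=1}^{8}(z_t−z̄)(z_{t+1}−z̄) = 59.2222
γ_1 = 59.2222 / 9 = 6.580

6.580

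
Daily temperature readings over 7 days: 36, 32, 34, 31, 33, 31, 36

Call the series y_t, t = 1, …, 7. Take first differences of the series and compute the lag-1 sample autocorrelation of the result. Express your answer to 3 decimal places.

First differences Δy: -4, 2, -3, 2, -2, 5
Mean of differences = 0.0000
Numerator Σ(Δy_t−Δȳ)(Δy_{t+1}−Δȳ) = -34.0000
Denominator Σ(Δy_t−Δȳ)² = 62.0000
r_1(Δy) = -34.0000 / 62.0000 = -0.548

-0.548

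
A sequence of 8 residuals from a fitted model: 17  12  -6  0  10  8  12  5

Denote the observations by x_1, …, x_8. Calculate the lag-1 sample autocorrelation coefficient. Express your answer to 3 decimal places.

0.143

Mean x̄ = (17 + 12 − 6 + 0 + 10 + 8 + 12 + 5)/8 = 7.2500
Numerator Σ_{t=1}^{7}(x_t−x̄)(x_{t+1}−x̄) = 54.4375
Denominator Σ(x_t−x̄)² = 381.5000
r_1 = 54.4375 / 381.5000 = 0.143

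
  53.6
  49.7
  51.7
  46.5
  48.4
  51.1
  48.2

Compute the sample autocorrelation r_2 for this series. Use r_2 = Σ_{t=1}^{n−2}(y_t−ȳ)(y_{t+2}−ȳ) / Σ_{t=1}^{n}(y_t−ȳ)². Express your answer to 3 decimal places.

0.087

Mean ȳ = (53.6 + 49.7 + 51.7 + 46.5 + 48.4 + 51.1 + 48.2)/7 = 49.8857
Deviations from mean: 3.7143, -0.1857, 1.8143, -3.3857, -1.4857, 1.2143, -1.6857
Σ(y_t−ȳ)(y_{t+2}−ȳ) = (6.7388) + (0.6288) + (-2.6955) + (-4.1112) + (2.5045) = 3.0653
Denominator Σ(y_t−ȳ)² = 35.1086
r_2 = 3.0653 / 35.1086 = 0.087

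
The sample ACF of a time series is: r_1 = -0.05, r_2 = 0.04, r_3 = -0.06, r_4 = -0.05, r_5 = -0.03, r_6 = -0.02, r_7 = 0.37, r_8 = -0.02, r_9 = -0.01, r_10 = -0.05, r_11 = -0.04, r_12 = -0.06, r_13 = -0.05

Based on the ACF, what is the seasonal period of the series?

7

The largest autocorrelation is r_7 = 0.37; the remaining lags stay at or below 0.04.
The dominant spike at lag 7 indicates a seasonal period of 7.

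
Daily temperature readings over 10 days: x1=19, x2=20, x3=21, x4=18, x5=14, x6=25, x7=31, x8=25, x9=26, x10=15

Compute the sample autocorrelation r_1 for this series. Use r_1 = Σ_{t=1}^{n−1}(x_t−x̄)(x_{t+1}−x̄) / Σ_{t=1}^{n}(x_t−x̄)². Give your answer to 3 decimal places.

0.236

Mean x̄ = (19 + 20 + 21 + 18 + 14 + 25 + 31 + 25 + 26 + 15)/10 = 21.4000
Numerator Σ_{t=1}^{9}(x_t−x̄)(x_{t+1}−x̄) = 60.0400
Denominator Σ(x_t−x̄)² = 254.4000
r_1 = 60.0400 / 254.4000 = 0.236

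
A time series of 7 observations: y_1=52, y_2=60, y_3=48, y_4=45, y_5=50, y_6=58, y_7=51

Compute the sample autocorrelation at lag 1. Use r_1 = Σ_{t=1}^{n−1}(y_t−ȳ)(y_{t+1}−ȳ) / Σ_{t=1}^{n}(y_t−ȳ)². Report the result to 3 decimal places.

Mean ȳ = (52 + 60 + 48 + 45 + 50 + 58 + 51)/7 = 52.0000
Deviations from mean: 0.0000, 8.0000, -4.0000, -7.0000, -2.0000, 6.0000, -1.0000
Numerator Σ_{t=1}^{6}(y_t−ȳ)(y_{t+1}−ȳ) = -8.0000
Denominator Σ(y_t−ȳ)² = 170.0000
r_1 = -8.0000 / 170.0000 = -0.047

-0.047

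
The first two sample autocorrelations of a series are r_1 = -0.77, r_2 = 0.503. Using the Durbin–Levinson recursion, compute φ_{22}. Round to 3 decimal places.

-0.221

φ_{22} = (r_2 − r_1²) / (1 − r_1²)
r_1² = (-0.77)² = 0.5929
Numerator = 0.503 − 0.5929 = -0.0899; denominator = 1 − 0.5929 = 0.4071
φ_{22} = -0.0899 / 0.4071 = -0.221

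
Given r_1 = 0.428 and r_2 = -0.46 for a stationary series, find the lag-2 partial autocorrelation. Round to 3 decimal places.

φ_{22} = (r_2 − r_1²) / (1 − r_1²)
r_1² = (0.428)² = 0.183184
Numerator = -0.46 − 0.1832 = -0.6432; denominator = 1 − 0.1832 = 0.8168
φ_{22} = -0.6432 / 0.8168 = -0.787

-0.787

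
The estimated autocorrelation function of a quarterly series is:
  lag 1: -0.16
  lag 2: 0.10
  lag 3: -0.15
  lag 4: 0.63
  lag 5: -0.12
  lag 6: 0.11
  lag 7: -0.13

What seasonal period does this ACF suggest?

4

The largest autocorrelation is r_4 = 0.63; the remaining lags stay at or below 0.11.
The dominant spike at lag 4 indicates a seasonal period of 4.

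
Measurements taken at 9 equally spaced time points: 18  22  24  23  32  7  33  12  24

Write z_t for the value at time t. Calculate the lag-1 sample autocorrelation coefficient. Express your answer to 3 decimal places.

-0.760

Mean z̄ = (18 + 22 + 24 + 23 + 32 + 7 + 33 + 12 + 24)/9 = 21.6667
Numerator Σ_{t=1}^{8}(z_t−z̄)(z_{t+1}−z̄) = -433.4444
Denominator Σ(z_t−z̄)² = 570.0000
r_1 = -433.4444 / 570.0000 = -0.760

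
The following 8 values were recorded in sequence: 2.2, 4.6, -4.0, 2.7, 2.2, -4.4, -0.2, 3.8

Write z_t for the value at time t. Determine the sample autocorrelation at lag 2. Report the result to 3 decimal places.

Mean z̄ = (2.2 + 4.6 − 4.0 + 2.7 + 2.2 − 4.4 − 0.2 + 3.8)/8 = 0.8625
Deviations from mean: 1.3375, 3.7375, -4.8625, 1.8375, 1.3375, -5.2625, -1.0625, 2.9375
Numerator Σ_{t=1}^{6}(z_t−z̄)(z_{t+2}−z̄) = -32.6891
Denominator Σ(z_t−z̄)² = 82.0188
r_2 = -32.6891 / 82.0188 = -0.399

-0.399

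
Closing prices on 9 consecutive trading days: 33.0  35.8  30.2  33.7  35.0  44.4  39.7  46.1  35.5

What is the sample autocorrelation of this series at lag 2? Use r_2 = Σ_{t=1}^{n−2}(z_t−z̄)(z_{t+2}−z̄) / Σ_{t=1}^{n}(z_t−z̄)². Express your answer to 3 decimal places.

Mean z̄ = (33.0 + 35.8 + 30.2 + 33.7 + 35.0 + 44.4 + 39.7 + 46.1 + 35.5)/9 = 37.0444
Numerator Σ_{t=1}^{7}(z_t−z̄)(z_{t+2}−z̄) = 78.3149
Denominator Σ(z_t−z̄)² = 225.6622
r_2 = 78.3149 / 225.6622 = 0.347

0.347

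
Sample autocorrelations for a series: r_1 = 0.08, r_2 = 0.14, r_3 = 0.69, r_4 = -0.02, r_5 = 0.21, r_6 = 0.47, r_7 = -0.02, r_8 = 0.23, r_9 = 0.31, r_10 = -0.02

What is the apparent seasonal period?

The largest autocorrelation is r_3 = 0.69, with weaker echoes at lags 6 (0.47) and 9 (0.31); the remaining lags stay at or below 0.23.
The dominant spike at lag 3 indicates a seasonal period of 3.

3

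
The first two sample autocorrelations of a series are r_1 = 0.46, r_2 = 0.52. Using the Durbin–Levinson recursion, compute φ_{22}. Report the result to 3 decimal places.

0.391

φ_{22} = (r_2 − r_1²) / (1 − r_1²)
r_1² = (0.46)² = 0.2116
Numerator = 0.52 − 0.2116 = 0.3084; denominator = 1 − 0.2116 = 0.7884
φ_{22} = 0.3084 / 0.7884 = 0.391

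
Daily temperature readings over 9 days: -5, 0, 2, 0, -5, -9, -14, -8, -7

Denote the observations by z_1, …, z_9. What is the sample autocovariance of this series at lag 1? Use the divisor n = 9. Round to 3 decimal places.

15.455

Mean z̄ = (-5 + 0 + 2 + 0 − 5 − 9 − 14 − 8 − 7)/9 = -5.1111
Σ_{t=1}^{8}(z_t−z̄)(z_{t+1}−z̄) = 139.0988
γ_1 = 139.0988 / 9 = 15.455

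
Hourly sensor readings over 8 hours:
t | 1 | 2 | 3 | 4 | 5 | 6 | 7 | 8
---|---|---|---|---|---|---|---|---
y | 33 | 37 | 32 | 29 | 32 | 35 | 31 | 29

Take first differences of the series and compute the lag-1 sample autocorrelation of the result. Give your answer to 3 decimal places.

-0.149

First differences Δy: 4, -5, -3, 3, 3, -4, -2
Mean of differences = -0.5714
Numerator Σ(Δy_t−Δȳ)(Δy_{t+1}−Δȳ) = -12.7551
Denominator Σ(Δy_t−Δȳ)² = 85.7143
r_1(Δy) = -12.7551 / 85.7143 = -0.149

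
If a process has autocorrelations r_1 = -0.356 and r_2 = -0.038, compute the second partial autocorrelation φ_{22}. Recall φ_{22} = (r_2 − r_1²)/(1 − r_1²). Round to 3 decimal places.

φ_{22} = (r_2 − r_1²) / (1 − r_1²)
r_1² = (-0.356)² = 0.126736
Numerator = -0.038 − 0.1267 = -0.1647; denominator = 1 − 0.1267 = 0.8733
φ_{22} = -0.1647 / 0.8733 = -0.189

-0.189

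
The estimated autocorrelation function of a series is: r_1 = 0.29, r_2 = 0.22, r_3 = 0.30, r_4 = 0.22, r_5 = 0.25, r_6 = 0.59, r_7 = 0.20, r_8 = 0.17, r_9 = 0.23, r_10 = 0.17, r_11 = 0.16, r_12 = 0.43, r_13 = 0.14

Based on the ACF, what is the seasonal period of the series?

The largest autocorrelation is r_6 = 0.59, with a weaker echo at lag 12 (0.43); the remaining lags stay at or below 0.30. The elevated value at lag 1 (0.29), dropping to 0.22 at lag 2, reflects decaying short-term dependence rather than seasonality.
The dominant spike at lag 6 indicates a seasonal period of 6.

6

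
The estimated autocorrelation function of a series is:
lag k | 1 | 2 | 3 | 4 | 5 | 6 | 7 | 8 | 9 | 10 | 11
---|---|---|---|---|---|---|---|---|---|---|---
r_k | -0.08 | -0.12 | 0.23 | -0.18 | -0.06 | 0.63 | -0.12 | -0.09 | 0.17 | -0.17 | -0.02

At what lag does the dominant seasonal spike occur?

The largest autocorrelation is r_6 = 0.63; the remaining lags stay at or below 0.23.
The dominant spike at lag 6 indicates a seasonal period of 6.

6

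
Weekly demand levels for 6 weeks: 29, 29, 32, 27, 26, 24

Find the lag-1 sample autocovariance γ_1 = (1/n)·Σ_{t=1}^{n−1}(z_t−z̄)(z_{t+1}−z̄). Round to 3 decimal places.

Mean z̄ = (29 + 29 + 32 + 27 + 26 + 24)/6 = 27.8333
Deviations: 1.1667, 1.1667, 4.1667, -0.8333, -1.8333, -3.8333
Σ_{t=1}^{5}(z_t−z̄)(z_{t+1}−z̄) = 11.3056
γ_1 = 11.3056 / 6 = 1.884

1.884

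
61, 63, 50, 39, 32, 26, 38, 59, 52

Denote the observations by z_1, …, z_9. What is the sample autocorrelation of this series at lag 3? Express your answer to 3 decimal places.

Mean z̄ = (61 + 63 + 50 + 39 + 32 + 26 + 38 + 59 + 52)/9 = 46.6667
Σ(z_t−z̄)(z_{t+3}−z̄) = (-109.8889) + (-239.5556) + (-68.8889) + (66.4444) + (-180.8889) + (-110.2222) = -643.0000
Denominator Σ(z_t−z̄)² = 1440.0000
r_3 = -643.0000 / 1440.0000 = -0.447

-0.447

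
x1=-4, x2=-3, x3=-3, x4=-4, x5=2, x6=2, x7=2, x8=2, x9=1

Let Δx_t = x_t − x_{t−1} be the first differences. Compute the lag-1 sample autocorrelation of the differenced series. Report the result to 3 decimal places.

First differences Δx: 1, 0, -1, 6, 0, 0, 0, -1
Mean of differences = 0.6250
Numerator Σ(Δx_t−Δx̄)(Δx_{t+1}−Δx̄) = -9.5156
Denominator Σ(Δx_t−Δx̄)² = 35.8750
r_1(Δx) = -9.5156 / 35.8750 = -0.265

-0.265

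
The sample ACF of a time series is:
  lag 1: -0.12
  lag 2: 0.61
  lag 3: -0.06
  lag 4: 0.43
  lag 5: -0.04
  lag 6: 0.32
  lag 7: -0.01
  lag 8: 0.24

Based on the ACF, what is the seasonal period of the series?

2

The largest autocorrelation is r_2 = 0.61, with weaker echoes at lags 4 (0.43), 6 (0.32) and 8 (0.24); the remaining lags stay at or below -0.01.
The dominant spike at lag 2 indicates a seasonal period of 2.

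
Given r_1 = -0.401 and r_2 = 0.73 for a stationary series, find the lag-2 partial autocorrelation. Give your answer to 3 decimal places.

0.678

φ_{22} = (r_2 − r_1²) / (1 − r_1²)
r_1² = (-0.401)² = 0.160801
Numerator = 0.73 − 0.1608 = 0.5692; denominator = 1 − 0.1608 = 0.8392
φ_{22} = 0.5692 / 0.8392 = 0.678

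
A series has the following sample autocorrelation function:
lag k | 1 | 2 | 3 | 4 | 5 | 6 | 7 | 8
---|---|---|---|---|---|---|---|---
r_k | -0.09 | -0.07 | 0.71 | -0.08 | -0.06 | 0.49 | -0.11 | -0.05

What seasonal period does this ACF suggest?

The largest autocorrelation is r_3 = 0.71, with a weaker echo at lag 6 (0.49); the remaining lags stay at or below -0.05.
The dominant spike at lag 3 indicates a seasonal period of 3.

3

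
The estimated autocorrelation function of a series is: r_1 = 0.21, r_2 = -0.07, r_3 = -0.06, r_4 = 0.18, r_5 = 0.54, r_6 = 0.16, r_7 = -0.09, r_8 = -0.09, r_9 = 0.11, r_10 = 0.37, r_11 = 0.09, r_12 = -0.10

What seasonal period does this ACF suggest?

5

The largest autocorrelation is r_5 = 0.54, with a weaker echo at lag 10 (0.37); the remaining lags stay at or below 0.21.
The dominant spike at lag 5 indicates a seasonal period of 5.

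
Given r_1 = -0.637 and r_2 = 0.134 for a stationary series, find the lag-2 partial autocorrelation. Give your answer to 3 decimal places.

-0.457

φ_{22} = (r_2 − r_1²) / (1 − r_1²)
r_1² = (-0.637)² = 0.405769
Numerator = 0.134 − 0.4058 = -0.2718; denominator = 1 − 0.4058 = 0.5942
φ_{22} = -0.2718 / 0.5942 = -0.457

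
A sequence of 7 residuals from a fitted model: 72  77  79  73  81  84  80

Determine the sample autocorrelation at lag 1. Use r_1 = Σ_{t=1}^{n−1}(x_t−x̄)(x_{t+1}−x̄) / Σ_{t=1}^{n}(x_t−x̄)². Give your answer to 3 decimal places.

Mean x̄ = (72 + 77 + 79 + 73 + 81 + 84 + 80)/7 = 78.0000
Deviations from mean: -6.0000, -1.0000, 1.0000, -5.0000, 3.0000, 6.0000, 2.0000
Numerator Σ_{t=1}^{6}(x_t−x̄)(x_{t+1}−x̄) = 15.0000
Denominator Σ(x_t−x̄)² = 112.0000
r_1 = 15.0000 / 112.0000 = 0.134

0.134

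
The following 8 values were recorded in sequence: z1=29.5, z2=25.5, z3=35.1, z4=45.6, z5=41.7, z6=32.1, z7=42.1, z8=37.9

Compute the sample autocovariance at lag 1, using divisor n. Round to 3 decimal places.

Mean z̄ = (29.5 + 25.5 + 35.1 + 45.6 + 41.7 + 32.1 + 42.1 + 37.9)/8 = 36.1875
Σ_{t=1}^{7}(z_t−z̄)(z_{t+1}−z̄) = 88.1711
γ_1 = 88.1711 / 8 = 11.021

11.021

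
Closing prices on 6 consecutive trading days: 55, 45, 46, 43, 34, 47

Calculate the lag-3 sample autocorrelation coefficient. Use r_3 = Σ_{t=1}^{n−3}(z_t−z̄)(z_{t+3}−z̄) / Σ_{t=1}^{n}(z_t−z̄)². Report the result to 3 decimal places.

-0.078

Mean z̄ = (55 + 45 + 46 + 43 + 34 + 47)/6 = 45.0000
Deviations from mean: 10.0000, 0.0000, 1.0000, -2.0000, -11.0000, 2.0000
Σ(z_t−z̄)(z_{t+3}−z̄) = (-20.0000) + (0.0000) + (2.0000) = -18.0000
Denominator Σ(z_t−z̄)² = 230.0000
r_3 = -18.0000 / 230.0000 = -0.078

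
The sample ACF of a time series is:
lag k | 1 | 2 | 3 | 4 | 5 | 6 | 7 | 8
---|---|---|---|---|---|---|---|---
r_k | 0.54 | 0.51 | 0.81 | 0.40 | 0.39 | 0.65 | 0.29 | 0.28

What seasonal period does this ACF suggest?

The largest autocorrelation is r_3 = 0.81, with a weaker echo at lag 6 (0.65); the remaining lags stay at or below 0.54. The elevated value at lag 1 (0.54), dropping to 0.51 at lag 2, reflects decaying short-term dependence rather than seasonality.
The dominant spike at lag 3 indicates a seasonal period of 3.

3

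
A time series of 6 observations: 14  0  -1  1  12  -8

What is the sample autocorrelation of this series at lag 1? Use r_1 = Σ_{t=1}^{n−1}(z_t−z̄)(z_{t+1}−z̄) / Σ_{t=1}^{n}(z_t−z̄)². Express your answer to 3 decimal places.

-0.369

Mean z̄ = (14 + 0 − 1 + 1 + 12 − 8)/6 = 3.0000
Deviations from mean: 11.0000, -3.0000, -4.0000, -2.0000, 9.0000, -11.0000
Σ(z_t−z̄)(z_{t+1}−z̄) = (-33.0000) + (12.0000) + (8.0000) + (-18.0000) + (-99.0000) = -130.0000
Denominator Σ(z_t−z̄)² = 352.0000
r_1 = -130.0000 / 352.0000 = -0.369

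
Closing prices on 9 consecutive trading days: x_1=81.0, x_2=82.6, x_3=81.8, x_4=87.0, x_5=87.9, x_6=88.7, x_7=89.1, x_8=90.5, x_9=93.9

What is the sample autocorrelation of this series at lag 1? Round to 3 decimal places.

Mean x̄ = (81.0 + 82.6 + 81.8 + 87.0 + 87.9 + 88.7 + 89.1 + 90.5 + 93.9)/9 = 86.9444
Numerator Σ_{t=1}^{8}(x_t−x̄)(x_{t+1}−x̄) = 85.7991
Denominator Σ(x_t−x̄)² = 150.3422
r_1 = 85.7991 / 150.3422 = 0.571

0.571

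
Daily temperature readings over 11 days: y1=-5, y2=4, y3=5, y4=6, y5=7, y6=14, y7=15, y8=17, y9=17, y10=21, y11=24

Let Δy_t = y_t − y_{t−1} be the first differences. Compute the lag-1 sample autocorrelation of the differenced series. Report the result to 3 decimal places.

-0.237

First differences Δy: 9, 1, 1, 1, 7, 1, 2, 0, 4, 3
Mean of differences = 2.9000
Numerator Σ(Δy_t−Δȳ)(Δy_{t+1}−Δȳ) = -18.7100
Denominator Σ(Δy_t−Δȳ)² = 78.9000
r_1(Δy) = -18.7100 / 78.9000 = -0.237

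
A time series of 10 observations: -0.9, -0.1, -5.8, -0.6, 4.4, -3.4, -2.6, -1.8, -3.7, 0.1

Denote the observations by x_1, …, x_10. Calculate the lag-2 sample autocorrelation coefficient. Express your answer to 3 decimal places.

-0.471

Mean x̄ = (-0.9 − 0.1 − 5.8 − 0.6 + 4.4 − 3.4 − 2.6 − 1.8 − 3.7 + 0.1)/10 = -1.4400
Numerator Σ_{t=1}^{8}(x_t−x̄)(x_{t+2}−x̄) = -32.3392
Denominator Σ(x_t−x̄)² = 68.7040
r_2 = -32.3392 / 68.7040 = -0.471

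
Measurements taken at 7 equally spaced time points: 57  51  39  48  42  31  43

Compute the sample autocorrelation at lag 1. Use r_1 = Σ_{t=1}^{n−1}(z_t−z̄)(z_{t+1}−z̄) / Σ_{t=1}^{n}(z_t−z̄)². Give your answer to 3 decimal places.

Mean z̄ = (57 + 51 + 39 + 48 + 42 + 31 + 43)/7 = 44.4286
Deviations from mean: 12.5714, 6.5714, -5.4286, 3.5714, -2.4286, -13.4286, -1.4286
Numerator Σ_{t=1}^{6}(z_t−z̄)(z_{t+1}−z̄) = 70.6735
Denominator Σ(z_t−z̄)² = 431.7143
r_1 = 70.6735 / 431.7143 = 0.164

0.164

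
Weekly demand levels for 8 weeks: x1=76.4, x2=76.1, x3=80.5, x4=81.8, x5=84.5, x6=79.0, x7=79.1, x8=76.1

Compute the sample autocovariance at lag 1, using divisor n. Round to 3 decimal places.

2.644

Mean x̄ = (76.4 + 76.1 + 80.5 + 81.8 + 84.5 + 79.0 + 79.1 + 76.1)/8 = 79.1875
Σ_{t=1}^{7}(x_t−x̄)(x_{t+1}−x̄) = 21.1523
γ_1 = 21.1523 / 8 = 2.644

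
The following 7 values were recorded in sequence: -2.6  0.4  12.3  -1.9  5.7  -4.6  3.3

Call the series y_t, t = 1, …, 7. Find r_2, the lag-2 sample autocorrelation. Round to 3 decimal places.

0.145

Mean ȳ = (-2.6 + 0.4 + 12.3 − 1.9 + 5.7 − 4.6 + 3.3)/7 = 1.8000
Deviations from mean: -4.4000, -1.4000, 10.5000, -3.7000, 3.9000, -6.4000, 1.5000
Σ(y_t−ȳ)(y_{t+2}−ȳ) = (-46.2000) + (5.1800) + (40.9500) + (23.6800) + (5.8500) = 29.4600
Denominator Σ(y_t−ȳ)² = 203.6800
r_2 = 29.4600 / 203.6800 = 0.145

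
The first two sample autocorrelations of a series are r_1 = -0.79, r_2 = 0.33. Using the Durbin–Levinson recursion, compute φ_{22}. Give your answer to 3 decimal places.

φ_{22} = (r_2 − r_1²) / (1 − r_1²)
r_1² = (-0.79)² = 0.6241
Numerator = 0.33 − 0.6241 = -0.2941; denominator = 1 − 0.6241 = 0.3759
φ_{22} = -0.2941 / 0.3759 = -0.782

-0.782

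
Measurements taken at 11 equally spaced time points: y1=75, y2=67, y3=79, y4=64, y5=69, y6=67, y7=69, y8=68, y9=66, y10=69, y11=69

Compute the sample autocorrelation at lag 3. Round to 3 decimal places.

-0.236

Mean ȳ = (75 + 67 + 79 + 64 + 69 + 67 + 69 + 68 + 66 + 69 + 69)/11 = 69.2727
Numerator Σ_{t=1}^{8}(y_t−ȳ)(y_{t+3}−ȳ) = -42.0413
Denominator Σ(y_t−ȳ)² = 178.1818
r_3 = -42.0413 / 178.1818 = -0.236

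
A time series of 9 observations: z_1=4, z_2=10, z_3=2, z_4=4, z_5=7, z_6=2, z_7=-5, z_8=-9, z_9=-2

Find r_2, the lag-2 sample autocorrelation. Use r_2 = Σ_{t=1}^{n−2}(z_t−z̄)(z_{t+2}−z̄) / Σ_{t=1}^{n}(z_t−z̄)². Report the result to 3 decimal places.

Mean z̄ = (4 + 10 + 2 + 4 + 7 + 2 − 5 − 9 − 2)/9 = 1.4444
Σ(z_t−z̄)(z_{t+2}−z̄) = (1.4198) + (21.8642) + (3.0864) + (1.4198) + (-35.8025) + (-5.8025) + (22.1975) = 8.3827
Denominator Σ(z_t−z̄)² = 280.2222
r_2 = 8.3827 / 280.2222 = 0.030

0.030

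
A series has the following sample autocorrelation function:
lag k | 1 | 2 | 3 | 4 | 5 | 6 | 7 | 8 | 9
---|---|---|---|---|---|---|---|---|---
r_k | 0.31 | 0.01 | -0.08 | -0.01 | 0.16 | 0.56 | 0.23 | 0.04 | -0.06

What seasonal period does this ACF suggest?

6

The largest autocorrelation is r_6 = 0.56; the remaining lags stay at or below 0.31. The elevated value at lag 1 (0.31), dropping to 0.01 at lag 2, reflects decaying short-term dependence rather than seasonality.
The dominant spike at lag 6 indicates a seasonal period of 6.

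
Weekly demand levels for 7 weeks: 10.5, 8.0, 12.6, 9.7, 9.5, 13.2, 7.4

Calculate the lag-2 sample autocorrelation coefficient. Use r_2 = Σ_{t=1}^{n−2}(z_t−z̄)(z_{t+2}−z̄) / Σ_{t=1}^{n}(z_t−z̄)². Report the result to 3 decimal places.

0.024

Mean z̄ = (10.5 + 8.0 + 12.6 + 9.7 + 9.5 + 13.2 + 7.4)/7 = 10.1286
Deviations from mean: 0.3714, -2.1286, 2.4714, -0.4286, -0.6286, 3.0714, -2.7286
Σ(z_t−z̄)(z_{t+2}−z̄) = (0.9180) + (0.9122) + (-1.5535) + (-1.3163) + (1.7151) = 0.6755
Denominator Σ(z_t−z̄)² = 28.2343
r_2 = 0.6755 / 28.2343 = 0.024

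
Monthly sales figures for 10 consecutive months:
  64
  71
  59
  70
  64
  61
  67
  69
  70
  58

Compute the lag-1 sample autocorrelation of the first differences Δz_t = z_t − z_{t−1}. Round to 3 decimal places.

-0.521

First differences Δz: 7, -12, 11, -6, -3, 6, 2, 1, -12
Mean of differences = -0.6667
Numerator Σ(Δz_t−Δz̄)(Δz_{t+1}−Δz̄) = -281.1111
Denominator Σ(Δz_t−Δz̄)² = 540.0000
r_1(Δz) = -281.1111 / 540.0000 = -0.521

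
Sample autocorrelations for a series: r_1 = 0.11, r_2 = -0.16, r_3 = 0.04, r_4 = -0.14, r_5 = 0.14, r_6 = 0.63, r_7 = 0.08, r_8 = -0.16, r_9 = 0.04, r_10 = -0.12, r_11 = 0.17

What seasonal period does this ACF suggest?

The largest autocorrelation is r_6 = 0.63; the remaining lags stay at or below 0.17.
The dominant spike at lag 6 indicates a seasonal period of 6.

6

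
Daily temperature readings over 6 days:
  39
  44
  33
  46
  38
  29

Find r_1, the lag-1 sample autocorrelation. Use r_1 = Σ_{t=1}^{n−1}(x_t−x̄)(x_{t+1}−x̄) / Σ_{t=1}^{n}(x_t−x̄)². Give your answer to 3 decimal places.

Mean x̄ = (39 + 44 + 33 + 46 + 38 + 29)/6 = 38.1667
Deviations from mean: 0.8333, 5.8333, -5.1667, 7.8333, -0.1667, -9.1667
Σ(x_t−x̄)(x_{t+1}−x̄) = (4.8611) + (-30.1389) + (-40.4722) + (-1.3056) + (1.5278) = -65.5278
Denominator Σ(x_t−x̄)² = 206.8333
r_1 = -65.5278 / 206.8333 = -0.317

-0.317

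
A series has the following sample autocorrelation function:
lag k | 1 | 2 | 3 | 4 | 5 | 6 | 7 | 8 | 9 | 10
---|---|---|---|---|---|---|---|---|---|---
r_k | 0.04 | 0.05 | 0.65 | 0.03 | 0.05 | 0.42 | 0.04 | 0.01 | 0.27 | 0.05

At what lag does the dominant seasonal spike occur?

3

The largest autocorrelation is r_3 = 0.65, with weaker echoes at lags 6 (0.42) and 9 (0.27); the remaining lags stay at or below 0.05.
The dominant spike at lag 3 indicates a seasonal period of 3.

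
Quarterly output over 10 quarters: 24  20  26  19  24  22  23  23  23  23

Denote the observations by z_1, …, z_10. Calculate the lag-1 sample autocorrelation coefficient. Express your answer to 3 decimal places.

-0.839

Mean z̄ = (24 + 20 + 26 + 19 + 24 + 22 + 23 + 23 + 23 + 23)/10 = 22.7000
Numerator Σ_{t=1}^{9}(z_t−z̄)(z_{t+1}−z̄) = -30.2900
Denominator Σ(z_t−z̄)² = 36.1000
r_1 = -30.2900 / 36.1000 = -0.839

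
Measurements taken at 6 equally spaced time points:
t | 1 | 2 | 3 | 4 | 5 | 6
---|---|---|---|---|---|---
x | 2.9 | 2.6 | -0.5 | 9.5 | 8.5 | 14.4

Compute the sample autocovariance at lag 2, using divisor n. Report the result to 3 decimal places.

Mean x̄ = (2.9 + 2.6 − 0.5 + 9.5 + 8.5 + 14.4)/6 = 6.2333
Σ_{t=1}^{4}(x_t−x̄)(x_{t+2}−x̄) = 21.9911
γ_2 = 21.9911 / 6 = 3.665

3.665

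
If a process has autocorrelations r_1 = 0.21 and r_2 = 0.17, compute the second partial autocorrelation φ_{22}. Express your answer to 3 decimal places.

0.132

φ_{22} = (r_2 − r_1²) / (1 − r_1²)
r_1² = (0.21)² = 0.0441
Numerator = 0.17 − 0.0441 = 0.1259; denominator = 1 − 0.0441 = 0.9559
φ_{22} = 0.1259 / 0.9559 = 0.132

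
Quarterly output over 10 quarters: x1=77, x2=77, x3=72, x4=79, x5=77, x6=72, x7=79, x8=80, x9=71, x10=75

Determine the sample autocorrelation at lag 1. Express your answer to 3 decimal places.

-0.328

Mean x̄ = (77 + 77 + 72 + 79 + 77 + 72 + 79 + 80 + 71 + 75)/10 = 75.9000
Numerator Σ_{t=1}^{9}(x_t−x̄)(x_{t+1}−x̄) = -31.1100
Denominator Σ(x_t−x̄)² = 94.9000
r_1 = -31.1100 / 94.9000 = -0.328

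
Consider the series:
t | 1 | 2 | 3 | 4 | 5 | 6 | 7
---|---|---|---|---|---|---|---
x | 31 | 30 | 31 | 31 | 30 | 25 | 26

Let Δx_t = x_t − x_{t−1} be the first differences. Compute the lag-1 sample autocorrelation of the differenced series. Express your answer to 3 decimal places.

-0.236

First differences Δx: -1, 1, 0, -1, -5, 1
Mean of differences = -0.8333
Numerator Σ(Δx_t−Δx̄)(Δx_{t+1}−Δx̄) = -5.8611
Denominator Σ(Δx_t−Δx̄)² = 24.8333
r_1(Δx) = -5.8611 / 24.8333 = -0.236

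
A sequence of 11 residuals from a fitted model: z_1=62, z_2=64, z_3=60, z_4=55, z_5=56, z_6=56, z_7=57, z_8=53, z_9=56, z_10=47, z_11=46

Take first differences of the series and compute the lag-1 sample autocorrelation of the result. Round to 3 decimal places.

-0.442

First differences Δz: 2, -4, -5, 1, 0, 1, -4, 3, -9, -1
Mean of differences = -1.6000
Numerator Σ(Δz_t−Δz̄)(Δz_{t+1}−Δz̄) = -56.7600
Denominator Σ(Δz_t−Δz̄)² = 128.4000
r_1(Δz) = -56.7600 / 128.4000 = -0.442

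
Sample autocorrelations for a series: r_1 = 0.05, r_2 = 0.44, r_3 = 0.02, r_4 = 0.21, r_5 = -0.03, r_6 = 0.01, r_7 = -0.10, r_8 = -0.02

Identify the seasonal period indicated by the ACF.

The largest autocorrelation is r_2 = 0.44, with a weaker echo at lag 4 (0.21); the remaining lags stay at or below 0.05.
The dominant spike at lag 2 indicates a seasonal period of 2.

2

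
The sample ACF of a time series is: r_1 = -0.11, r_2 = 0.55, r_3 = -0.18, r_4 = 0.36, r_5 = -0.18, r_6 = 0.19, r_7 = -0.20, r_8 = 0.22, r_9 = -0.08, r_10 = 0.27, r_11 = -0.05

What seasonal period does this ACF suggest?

2

The largest autocorrelation is r_2 = 0.55, with weaker echoes at lags 4 (0.36), 6 (0.19), 8 (0.22) and 10 (0.27); the remaining lags stay at or below -0.05.
The dominant spike at lag 2 indicates a seasonal period of 2.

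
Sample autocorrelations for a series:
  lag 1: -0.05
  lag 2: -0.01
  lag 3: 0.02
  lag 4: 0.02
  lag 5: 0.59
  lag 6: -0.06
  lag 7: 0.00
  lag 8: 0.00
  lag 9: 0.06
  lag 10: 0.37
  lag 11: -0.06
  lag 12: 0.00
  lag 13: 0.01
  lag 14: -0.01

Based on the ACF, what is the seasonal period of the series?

5

The largest autocorrelation is r_5 = 0.59, with a weaker echo at lag 10 (0.37); the remaining lags stay at or below 0.06.
The dominant spike at lag 5 indicates a seasonal period of 5.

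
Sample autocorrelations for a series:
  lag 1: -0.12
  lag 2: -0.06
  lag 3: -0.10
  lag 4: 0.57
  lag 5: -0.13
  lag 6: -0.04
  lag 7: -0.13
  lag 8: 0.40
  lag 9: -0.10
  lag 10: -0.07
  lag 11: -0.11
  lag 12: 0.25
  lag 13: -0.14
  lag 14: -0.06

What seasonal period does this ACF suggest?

4

The largest autocorrelation is r_4 = 0.57, with weaker echoes at lags 8 (0.40) and 12 (0.25); the remaining lags stay at or below -0.04.
The dominant spike at lag 4 indicates a seasonal period of 4.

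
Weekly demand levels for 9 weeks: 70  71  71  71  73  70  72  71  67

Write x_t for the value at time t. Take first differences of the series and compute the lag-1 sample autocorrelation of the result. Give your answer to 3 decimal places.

First differences Δx: 1, 0, 0, 2, -3, 2, -1, -4
Mean of differences = -0.3750
Numerator Σ(Δx_t−Δx̄)(Δx_{t+1}−Δx̄) = -10.1406
Denominator Σ(Δx_t−Δx̄)² = 33.8750
r_1(Δx) = -10.1406 / 33.8750 = -0.299

-0.299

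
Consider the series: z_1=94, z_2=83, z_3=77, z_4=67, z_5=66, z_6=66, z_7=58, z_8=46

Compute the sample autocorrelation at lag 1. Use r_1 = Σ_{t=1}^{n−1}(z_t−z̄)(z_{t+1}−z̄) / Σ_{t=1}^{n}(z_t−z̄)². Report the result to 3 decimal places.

Mean z̄ = (94 + 83 + 77 + 67 + 66 + 66 + 58 + 46)/8 = 69.6250
Numerator Σ_{t=1}^{7}(z_t−z̄)(z_{t+1}−z̄) = 744.7344
Denominator Σ(z_t−z̄)² = 1553.8750
r_1 = 744.7344 / 1553.8750 = 0.479

0.479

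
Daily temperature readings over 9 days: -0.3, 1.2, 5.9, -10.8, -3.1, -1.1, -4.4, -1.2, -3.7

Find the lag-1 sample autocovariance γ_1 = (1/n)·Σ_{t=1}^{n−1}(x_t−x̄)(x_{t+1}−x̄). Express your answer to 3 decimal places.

-3.953

Mean x̄ = (-0.3 + 1.2 + 5.9 − 10.8 − 3.1 − 1.1 − 4.4 − 1.2 − 3.7)/9 = -1.9444
Σ_{t=1}^{8}(x_t−x̄)(x_{t+1}−x̄) = -35.5809
γ_1 = -35.5809 / 9 = -3.953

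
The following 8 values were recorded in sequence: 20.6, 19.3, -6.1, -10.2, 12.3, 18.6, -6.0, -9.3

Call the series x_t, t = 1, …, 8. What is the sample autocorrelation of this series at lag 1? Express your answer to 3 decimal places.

0.168

Mean x̄ = (20.6 + 19.3 − 6.1 − 10.2 + 12.3 + 18.6 − 6.0 − 9.3)/8 = 4.9000
Deviations from mean: 15.7000, 14.4000, -11.0000, -15.1000, 7.4000, 13.7000, -10.9000, -14.2000
Σ(x_t−x̄)(x_{t+1}−x̄) = (226.0800) + (-158.4000) + (166.1000) + (-111.7400) + (101.3800) + (-149.3300) + (154.7800) = 228.8700
Denominator Σ(x_t−x̄)² = 1365.7600
r_1 = 228.8700 / 1365.7600 = 0.168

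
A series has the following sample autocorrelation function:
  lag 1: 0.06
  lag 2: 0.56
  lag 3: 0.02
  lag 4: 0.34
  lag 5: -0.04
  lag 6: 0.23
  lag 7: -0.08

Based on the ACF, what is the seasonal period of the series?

The largest autocorrelation is r_2 = 0.56, with weaker echoes at lags 4 (0.34) and 6 (0.23); the remaining lags stay at or below 0.06.
The dominant spike at lag 2 indicates a seasonal period of 2.

2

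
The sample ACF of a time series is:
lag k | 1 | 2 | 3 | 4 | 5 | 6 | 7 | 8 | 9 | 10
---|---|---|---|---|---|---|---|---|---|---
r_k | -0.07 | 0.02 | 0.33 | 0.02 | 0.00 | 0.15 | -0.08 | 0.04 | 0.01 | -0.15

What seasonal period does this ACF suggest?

3

The largest autocorrelation is r_3 = 0.33, with a weaker echo at lag 6 (0.15); the remaining lags stay at or below 0.04.
The dominant spike at lag 3 indicates a seasonal period of 3.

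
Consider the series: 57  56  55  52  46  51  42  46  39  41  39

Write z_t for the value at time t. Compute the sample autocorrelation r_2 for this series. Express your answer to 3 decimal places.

0.520

Mean z̄ = (57 + 56 + 55 + 52 + 46 + 51 + 42 + 46 + 39 + 41 + 39)/11 = 47.6364
Numerator Σ_{t=1}^{9}(z_t−z̄)(z_{t+2}−z̄) = 245.9174
Denominator Σ(z_t−z̄)² = 472.5455
r_2 = 245.9174 / 472.5455 = 0.520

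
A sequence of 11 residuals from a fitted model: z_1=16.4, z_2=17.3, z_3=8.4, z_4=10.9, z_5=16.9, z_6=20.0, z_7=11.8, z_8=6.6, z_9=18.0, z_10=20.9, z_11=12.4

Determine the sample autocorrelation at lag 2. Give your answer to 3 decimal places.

Mean z̄ = (16.4 + 17.3 + 8.4 + 10.9 + 16.9 + 20.0 + 11.8 + 6.6 + 18.0 + 20.9 + 12.4)/11 = 14.5091
Numerator Σ_{t=1}^{9}(z_t−z̄)(z_{t+2}−z̄) = -173.3193
Denominator Σ(z_t−z̄)² = 224.9491
r_2 = -173.3193 / 224.9491 = -0.770

-0.770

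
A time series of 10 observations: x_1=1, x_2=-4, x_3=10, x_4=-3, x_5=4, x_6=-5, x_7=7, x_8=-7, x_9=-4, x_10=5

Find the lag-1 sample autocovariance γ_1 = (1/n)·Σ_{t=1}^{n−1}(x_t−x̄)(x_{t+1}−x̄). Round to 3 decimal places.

Mean x̄ = (1 − 4 + 10 − 3 + 4 − 5 + 7 − 7 − 4 + 5)/10 = 0.4000
Σ_{t=1}^{9}(x_t−x̄)(x_{t+1}−x̄) = -181.3600
γ_1 = -181.3600 / 10 = -18.136

-18.136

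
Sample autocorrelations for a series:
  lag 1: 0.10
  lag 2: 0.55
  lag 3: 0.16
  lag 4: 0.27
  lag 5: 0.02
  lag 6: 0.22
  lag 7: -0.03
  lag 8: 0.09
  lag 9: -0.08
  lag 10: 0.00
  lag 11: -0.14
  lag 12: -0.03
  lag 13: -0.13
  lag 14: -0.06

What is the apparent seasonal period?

2

The largest autocorrelation is r_2 = 0.55, with weaker echoes at lags 4 (0.27) and 6 (0.22); the remaining lags stay at or below 0.16.
The dominant spike at lag 2 indicates a seasonal period of 2.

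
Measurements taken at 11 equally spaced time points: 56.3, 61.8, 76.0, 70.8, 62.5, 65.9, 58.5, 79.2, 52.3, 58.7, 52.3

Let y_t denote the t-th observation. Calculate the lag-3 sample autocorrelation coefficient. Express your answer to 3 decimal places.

Mean ȳ = (56.3 + 61.8 + 76.0 + 70.8 + 62.5 + 65.9 + 58.5 + 79.2 + 52.3 + 58.7 + 52.3)/11 = 63.1182
Numerator Σ_{t=1}^{8}(y_t−ȳ)(y_{t+3}−ȳ) = -244.8101
Denominator Σ(y_t−ȳ)² = 814.8364
r_3 = -244.8101 / 814.8364 = -0.300

-0.300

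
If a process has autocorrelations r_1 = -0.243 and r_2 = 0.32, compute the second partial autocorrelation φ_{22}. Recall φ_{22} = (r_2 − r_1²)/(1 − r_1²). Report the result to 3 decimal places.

0.277

φ_{22} = (r_2 − r_1²) / (1 − r_1²)
r_1² = (-0.243)² = 0.059049
Numerator = 0.32 − 0.0590 = 0.2610; denominator = 1 − 0.0590 = 0.9410
φ_{22} = 0.2610 / 0.9410 = 0.277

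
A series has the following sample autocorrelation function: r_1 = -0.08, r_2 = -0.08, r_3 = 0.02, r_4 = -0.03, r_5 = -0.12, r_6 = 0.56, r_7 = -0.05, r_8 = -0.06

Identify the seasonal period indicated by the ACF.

6

The largest autocorrelation is r_6 = 0.56; the remaining lags stay at or below 0.02.
The dominant spike at lag 6 indicates a seasonal period of 6.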